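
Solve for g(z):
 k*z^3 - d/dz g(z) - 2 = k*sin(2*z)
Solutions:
 g(z) = C1 + k*z^4/4 + k*cos(2*z)/2 - 2*z


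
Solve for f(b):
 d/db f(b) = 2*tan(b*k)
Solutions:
 f(b) = C1 + 2*Piecewise((-log(cos(b*k))/k, Ne(k, 0)), (0, True))


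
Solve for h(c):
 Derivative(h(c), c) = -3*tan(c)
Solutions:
 h(c) = C1 + 3*log(cos(c))


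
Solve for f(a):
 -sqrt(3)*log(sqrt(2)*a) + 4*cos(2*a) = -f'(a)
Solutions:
 f(a) = C1 + sqrt(3)*a*(log(a) - 1) + sqrt(3)*a*log(2)/2 - 2*sin(2*a)


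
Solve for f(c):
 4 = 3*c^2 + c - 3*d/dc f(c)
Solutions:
 f(c) = C1 + c^3/3 + c^2/6 - 4*c/3


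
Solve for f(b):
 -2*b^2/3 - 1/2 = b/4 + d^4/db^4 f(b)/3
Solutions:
 f(b) = C1 + C2*b + C3*b^2 + C4*b^3 - b^6/180 - b^5/160 - b^4/16


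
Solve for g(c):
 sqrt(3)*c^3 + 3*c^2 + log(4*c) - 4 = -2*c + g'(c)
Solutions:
 g(c) = C1 + sqrt(3)*c^4/4 + c^3 + c^2 + c*log(c) - 5*c + c*log(4)


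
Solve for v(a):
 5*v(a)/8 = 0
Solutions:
 v(a) = 0


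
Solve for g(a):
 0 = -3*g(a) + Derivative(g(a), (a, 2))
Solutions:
 g(a) = C1*exp(-sqrt(3)*a) + C2*exp(sqrt(3)*a)


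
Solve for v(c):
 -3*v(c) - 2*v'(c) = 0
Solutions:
 v(c) = C1*exp(-3*c/2)


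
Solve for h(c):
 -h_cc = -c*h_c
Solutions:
 h(c) = C1 + C2*erfi(sqrt(2)*c/2)


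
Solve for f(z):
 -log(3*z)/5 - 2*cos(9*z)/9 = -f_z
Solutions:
 f(z) = C1 + z*log(z)/5 - z/5 + z*log(3)/5 + 2*sin(9*z)/81


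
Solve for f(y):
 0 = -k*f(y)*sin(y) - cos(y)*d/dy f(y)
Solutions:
 f(y) = C1*exp(k*log(cos(y)))


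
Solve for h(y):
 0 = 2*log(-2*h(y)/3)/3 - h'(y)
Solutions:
 -3*Integral(1/(log(-_y) - log(3) + log(2)), (_y, h(y)))/2 = C1 - y


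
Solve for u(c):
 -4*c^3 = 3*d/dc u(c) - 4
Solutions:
 u(c) = C1 - c^4/3 + 4*c/3


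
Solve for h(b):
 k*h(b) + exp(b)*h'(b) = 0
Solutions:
 h(b) = C1*exp(k*exp(-b))


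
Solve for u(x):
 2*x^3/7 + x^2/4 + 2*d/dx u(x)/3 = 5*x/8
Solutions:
 u(x) = C1 - 3*x^4/28 - x^3/8 + 15*x^2/32


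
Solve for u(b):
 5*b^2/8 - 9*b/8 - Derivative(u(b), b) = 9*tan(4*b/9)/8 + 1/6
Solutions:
 u(b) = C1 + 5*b^3/24 - 9*b^2/16 - b/6 + 81*log(cos(4*b/9))/32


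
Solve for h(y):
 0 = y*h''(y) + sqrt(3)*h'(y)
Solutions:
 h(y) = C1 + C2*y^(1 - sqrt(3))


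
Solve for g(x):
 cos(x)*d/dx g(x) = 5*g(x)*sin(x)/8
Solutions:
 g(x) = C1/cos(x)^(5/8)


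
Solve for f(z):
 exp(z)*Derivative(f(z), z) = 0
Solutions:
 f(z) = C1


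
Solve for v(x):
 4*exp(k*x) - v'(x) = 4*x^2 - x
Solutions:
 v(x) = C1 - 4*x^3/3 + x^2/2 + 4*exp(k*x)/k


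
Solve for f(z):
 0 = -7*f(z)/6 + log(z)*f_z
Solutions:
 f(z) = C1*exp(7*li(z)/6)


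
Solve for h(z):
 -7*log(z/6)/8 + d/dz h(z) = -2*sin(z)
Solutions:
 h(z) = C1 + 7*z*log(z)/8 - 7*z*log(6)/8 - 7*z/8 + 2*cos(z)


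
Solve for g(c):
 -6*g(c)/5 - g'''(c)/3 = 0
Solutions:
 g(c) = C3*exp(c*(-18^(1/3)*5^(2/3) + 3*15^(2/3)*2^(1/3))/20)*sin(3*2^(1/3)*3^(1/6)*5^(2/3)*c/10) + C4*exp(c*(-18^(1/3)*5^(2/3) + 3*15^(2/3)*2^(1/3))/20)*cos(3*2^(1/3)*3^(1/6)*5^(2/3)*c/10) + C5*exp(-c*(18^(1/3)*5^(2/3) + 3*15^(2/3)*2^(1/3))/20) + (C1*sin(3*2^(1/3)*3^(1/6)*5^(2/3)*c/10) + C2*cos(3*2^(1/3)*3^(1/6)*5^(2/3)*c/10))*exp(18^(1/3)*5^(2/3)*c/10)


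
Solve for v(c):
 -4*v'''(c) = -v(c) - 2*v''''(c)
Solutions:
 v(c) = C1*exp(c*(1 - sqrt(2*3^(2/3)/(3*(sqrt(57) + 9)^(1/3)) + 1 + 3^(1/3)*(sqrt(57) + 9)^(1/3)/3))/2)*sin(c*sqrt(-2 + 2*3^(2/3)/(3*(sqrt(57) + 9)^(1/3)) + 2/sqrt(2*3^(2/3)/(3*(sqrt(57) + 9)^(1/3)) + 1 + 3^(1/3)*(sqrt(57) + 9)^(1/3)/3) + 3^(1/3)*(sqrt(57) + 9)^(1/3)/3)/2) + C2*exp(c*(1 - sqrt(2*3^(2/3)/(3*(sqrt(57) + 9)^(1/3)) + 1 + 3^(1/3)*(sqrt(57) + 9)^(1/3)/3))/2)*cos(c*sqrt(-2 + 2*3^(2/3)/(3*(sqrt(57) + 9)^(1/3)) + 2/sqrt(2*3^(2/3)/(3*(sqrt(57) + 9)^(1/3)) + 1 + 3^(1/3)*(sqrt(57) + 9)^(1/3)/3) + 3^(1/3)*(sqrt(57) + 9)^(1/3)/3)/2) + C3*exp(c*(1 + sqrt(-3^(1/3)*(sqrt(57) + 9)^(1/3)/3 - 2*3^(2/3)/(3*(sqrt(57) + 9)^(1/3)) + 2/sqrt(2*3^(2/3)/(3*(sqrt(57) + 9)^(1/3)) + 1 + 3^(1/3)*(sqrt(57) + 9)^(1/3)/3) + 2) + sqrt(2*3^(2/3)/(3*(sqrt(57) + 9)^(1/3)) + 1 + 3^(1/3)*(sqrt(57) + 9)^(1/3)/3))/2) + C4*exp(c*(-sqrt(-3^(1/3)*(sqrt(57) + 9)^(1/3)/3 - 2*3^(2/3)/(3*(sqrt(57) + 9)^(1/3)) + 2/sqrt(2*3^(2/3)/(3*(sqrt(57) + 9)^(1/3)) + 1 + 3^(1/3)*(sqrt(57) + 9)^(1/3)/3) + 2) + 1 + sqrt(2*3^(2/3)/(3*(sqrt(57) + 9)^(1/3)) + 1 + 3^(1/3)*(sqrt(57) + 9)^(1/3)/3))/2)


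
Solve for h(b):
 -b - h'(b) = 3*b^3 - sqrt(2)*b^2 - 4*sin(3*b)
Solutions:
 h(b) = C1 - 3*b^4/4 + sqrt(2)*b^3/3 - b^2/2 - 4*cos(3*b)/3


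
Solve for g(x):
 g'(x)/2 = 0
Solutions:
 g(x) = C1


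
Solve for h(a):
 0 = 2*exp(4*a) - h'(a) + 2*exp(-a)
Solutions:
 h(a) = C1 + exp(4*a)/2 - 2*exp(-a)


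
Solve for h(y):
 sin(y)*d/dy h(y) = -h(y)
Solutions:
 h(y) = C1*sqrt(cos(y) + 1)/sqrt(cos(y) - 1)


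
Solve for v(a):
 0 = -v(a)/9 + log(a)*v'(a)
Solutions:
 v(a) = C1*exp(li(a)/9)


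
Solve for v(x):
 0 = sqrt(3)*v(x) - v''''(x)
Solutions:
 v(x) = C1*exp(-3^(1/8)*x) + C2*exp(3^(1/8)*x) + C3*sin(3^(1/8)*x) + C4*cos(3^(1/8)*x)


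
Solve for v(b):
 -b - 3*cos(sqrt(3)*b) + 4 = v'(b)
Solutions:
 v(b) = C1 - b^2/2 + 4*b - sqrt(3)*sin(sqrt(3)*b)


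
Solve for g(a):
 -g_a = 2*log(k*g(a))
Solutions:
 li(k*g(a))/k = C1 - 2*a


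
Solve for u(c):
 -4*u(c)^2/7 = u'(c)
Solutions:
 u(c) = 7/(C1 + 4*c)


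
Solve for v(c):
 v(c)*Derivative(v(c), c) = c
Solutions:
 v(c) = -sqrt(C1 + c^2)
 v(c) = sqrt(C1 + c^2)


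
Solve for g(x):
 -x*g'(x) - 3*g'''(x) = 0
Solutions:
 g(x) = C1 + Integral(C2*airyai(-3^(2/3)*x/3) + C3*airybi(-3^(2/3)*x/3), x)


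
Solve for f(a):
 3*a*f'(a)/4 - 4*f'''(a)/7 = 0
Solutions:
 f(a) = C1 + Integral(C2*airyai(2^(2/3)*21^(1/3)*a/4) + C3*airybi(2^(2/3)*21^(1/3)*a/4), a)


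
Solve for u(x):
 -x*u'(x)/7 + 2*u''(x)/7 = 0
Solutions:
 u(x) = C1 + C2*erfi(x/2)


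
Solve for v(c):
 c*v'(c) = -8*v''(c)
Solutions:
 v(c) = C1 + C2*erf(c/4)


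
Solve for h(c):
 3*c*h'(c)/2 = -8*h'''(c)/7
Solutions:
 h(c) = C1 + Integral(C2*airyai(-2^(2/3)*21^(1/3)*c/4) + C3*airybi(-2^(2/3)*21^(1/3)*c/4), c)


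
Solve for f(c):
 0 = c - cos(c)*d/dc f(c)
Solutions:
 f(c) = C1 + Integral(c/cos(c), c)


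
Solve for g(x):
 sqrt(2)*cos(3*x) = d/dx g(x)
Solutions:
 g(x) = C1 + sqrt(2)*sin(3*x)/3


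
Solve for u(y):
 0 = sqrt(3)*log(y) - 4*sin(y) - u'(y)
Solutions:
 u(y) = C1 + sqrt(3)*y*(log(y) - 1) + 4*cos(y)


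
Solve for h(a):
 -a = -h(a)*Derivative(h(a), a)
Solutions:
 h(a) = -sqrt(C1 + a^2)
 h(a) = sqrt(C1 + a^2)


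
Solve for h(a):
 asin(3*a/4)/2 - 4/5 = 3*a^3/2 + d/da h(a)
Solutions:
 h(a) = C1 - 3*a^4/8 + a*asin(3*a/4)/2 - 4*a/5 + sqrt(16 - 9*a^2)/6


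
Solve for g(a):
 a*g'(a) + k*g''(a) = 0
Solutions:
 g(a) = C1 + C2*sqrt(k)*erf(sqrt(2)*a*sqrt(1/k)/2)


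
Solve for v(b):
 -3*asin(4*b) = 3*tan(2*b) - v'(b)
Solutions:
 v(b) = C1 + 3*b*asin(4*b) + 3*sqrt(1 - 16*b^2)/4 - 3*log(cos(2*b))/2


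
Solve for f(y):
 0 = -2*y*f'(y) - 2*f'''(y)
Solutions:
 f(y) = C1 + Integral(C2*airyai(-y) + C3*airybi(-y), y)


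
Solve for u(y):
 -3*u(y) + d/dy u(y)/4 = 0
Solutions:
 u(y) = C1*exp(12*y)


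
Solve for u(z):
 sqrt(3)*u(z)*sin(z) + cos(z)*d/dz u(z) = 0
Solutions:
 u(z) = C1*cos(z)^(sqrt(3))


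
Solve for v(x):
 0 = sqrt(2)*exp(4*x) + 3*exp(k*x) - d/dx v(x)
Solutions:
 v(x) = C1 + sqrt(2)*exp(4*x)/4 + 3*exp(k*x)/k


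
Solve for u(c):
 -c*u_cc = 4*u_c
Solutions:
 u(c) = C1 + C2/c^3


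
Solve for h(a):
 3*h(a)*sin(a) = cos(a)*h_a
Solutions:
 h(a) = C1/cos(a)^3


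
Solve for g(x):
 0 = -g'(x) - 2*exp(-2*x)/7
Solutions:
 g(x) = C1 + exp(-2*x)/7


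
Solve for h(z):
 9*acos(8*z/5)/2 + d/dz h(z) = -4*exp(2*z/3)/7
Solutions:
 h(z) = C1 - 9*z*acos(8*z/5)/2 + 9*sqrt(25 - 64*z^2)/16 - 6*exp(2*z/3)/7


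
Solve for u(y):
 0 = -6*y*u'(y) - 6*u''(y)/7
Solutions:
 u(y) = C1 + C2*erf(sqrt(14)*y/2)


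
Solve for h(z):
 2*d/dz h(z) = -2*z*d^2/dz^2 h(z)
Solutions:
 h(z) = C1 + C2*log(z)


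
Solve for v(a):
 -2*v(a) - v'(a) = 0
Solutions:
 v(a) = C1*exp(-2*a)


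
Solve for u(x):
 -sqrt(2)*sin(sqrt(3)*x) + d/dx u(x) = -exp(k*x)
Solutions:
 u(x) = C1 - sqrt(6)*cos(sqrt(3)*x)/3 - exp(k*x)/k


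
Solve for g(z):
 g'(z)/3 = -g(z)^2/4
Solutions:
 g(z) = 4/(C1 + 3*z)


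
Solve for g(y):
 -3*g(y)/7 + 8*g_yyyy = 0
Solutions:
 g(y) = C1*exp(-2058^(1/4)*y/14) + C2*exp(2058^(1/4)*y/14) + C3*sin(2058^(1/4)*y/14) + C4*cos(2058^(1/4)*y/14)


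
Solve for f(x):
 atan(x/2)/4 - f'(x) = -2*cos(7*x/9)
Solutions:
 f(x) = C1 + x*atan(x/2)/4 - log(x^2 + 4)/4 + 18*sin(7*x/9)/7


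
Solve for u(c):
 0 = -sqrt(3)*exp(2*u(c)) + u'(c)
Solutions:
 u(c) = log(-sqrt(-1/(C1 + sqrt(3)*c))) - log(2)/2
 u(c) = log(-1/(C1 + sqrt(3)*c))/2 - log(2)/2


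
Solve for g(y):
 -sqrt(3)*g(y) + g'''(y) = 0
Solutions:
 g(y) = C3*exp(3^(1/6)*y) + (C1*sin(3^(2/3)*y/2) + C2*cos(3^(2/3)*y/2))*exp(-3^(1/6)*y/2)


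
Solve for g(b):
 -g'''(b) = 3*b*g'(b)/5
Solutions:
 g(b) = C1 + Integral(C2*airyai(-3^(1/3)*5^(2/3)*b/5) + C3*airybi(-3^(1/3)*5^(2/3)*b/5), b)


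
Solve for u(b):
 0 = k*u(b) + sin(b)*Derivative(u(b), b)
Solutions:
 u(b) = C1*exp(k*(-log(cos(b) - 1) + log(cos(b) + 1))/2)


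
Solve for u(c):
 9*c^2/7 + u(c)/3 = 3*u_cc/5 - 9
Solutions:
 u(c) = C1*exp(-sqrt(5)*c/3) + C2*exp(sqrt(5)*c/3) - 27*c^2/7 - 1431/35


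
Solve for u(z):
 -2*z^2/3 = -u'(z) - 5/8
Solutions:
 u(z) = C1 + 2*z^3/9 - 5*z/8


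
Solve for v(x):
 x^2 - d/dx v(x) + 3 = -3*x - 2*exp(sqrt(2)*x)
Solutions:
 v(x) = C1 + x^3/3 + 3*x^2/2 + 3*x + sqrt(2)*exp(sqrt(2)*x)


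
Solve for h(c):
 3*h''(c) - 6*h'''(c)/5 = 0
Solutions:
 h(c) = C1 + C2*c + C3*exp(5*c/2)


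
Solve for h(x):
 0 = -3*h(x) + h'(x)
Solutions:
 h(x) = C1*exp(3*x)


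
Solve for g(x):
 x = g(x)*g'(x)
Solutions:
 g(x) = -sqrt(C1 + x^2)
 g(x) = sqrt(C1 + x^2)


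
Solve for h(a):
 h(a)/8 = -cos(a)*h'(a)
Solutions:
 h(a) = C1*(sin(a) - 1)^(1/16)/(sin(a) + 1)^(1/16)


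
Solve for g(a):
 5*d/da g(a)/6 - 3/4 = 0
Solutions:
 g(a) = C1 + 9*a/10


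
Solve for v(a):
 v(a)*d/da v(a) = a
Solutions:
 v(a) = -sqrt(C1 + a^2)
 v(a) = sqrt(C1 + a^2)


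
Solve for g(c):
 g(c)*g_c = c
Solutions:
 g(c) = -sqrt(C1 + c^2)
 g(c) = sqrt(C1 + c^2)


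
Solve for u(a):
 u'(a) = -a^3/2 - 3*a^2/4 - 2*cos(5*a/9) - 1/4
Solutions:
 u(a) = C1 - a^4/8 - a^3/4 - a/4 - 18*sin(5*a/9)/5


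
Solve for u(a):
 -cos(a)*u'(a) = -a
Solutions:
 u(a) = C1 + Integral(a/cos(a), a)


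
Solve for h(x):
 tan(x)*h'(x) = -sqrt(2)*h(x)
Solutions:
 h(x) = C1/sin(x)^(sqrt(2))


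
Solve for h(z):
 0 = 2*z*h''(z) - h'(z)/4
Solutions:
 h(z) = C1 + C2*z^(9/8)


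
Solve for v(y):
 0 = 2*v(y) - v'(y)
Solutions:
 v(y) = C1*exp(2*y)


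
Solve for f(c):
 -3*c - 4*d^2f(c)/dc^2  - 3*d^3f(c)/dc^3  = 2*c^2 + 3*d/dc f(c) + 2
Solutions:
 f(c) = C1 - 2*c^3/9 + 7*c^2/18 - 10*c/27 + (C2*sin(sqrt(5)*c/3) + C3*cos(sqrt(5)*c/3))*exp(-2*c/3)


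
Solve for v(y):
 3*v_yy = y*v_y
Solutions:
 v(y) = C1 + C2*erfi(sqrt(6)*y/6)


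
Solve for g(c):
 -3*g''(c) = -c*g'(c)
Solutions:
 g(c) = C1 + C2*erfi(sqrt(6)*c/6)


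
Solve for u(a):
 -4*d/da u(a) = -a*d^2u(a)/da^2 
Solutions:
 u(a) = C1 + C2*a^5


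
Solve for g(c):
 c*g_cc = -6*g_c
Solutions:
 g(c) = C1 + C2/c^5


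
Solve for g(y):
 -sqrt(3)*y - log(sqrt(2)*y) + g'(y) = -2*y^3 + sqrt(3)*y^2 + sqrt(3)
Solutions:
 g(y) = C1 - y^4/2 + sqrt(3)*y^3/3 + sqrt(3)*y^2/2 + y*log(y) - y + y*log(2)/2 + sqrt(3)*y


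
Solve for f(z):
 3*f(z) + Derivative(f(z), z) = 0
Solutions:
 f(z) = C1*exp(-3*z)


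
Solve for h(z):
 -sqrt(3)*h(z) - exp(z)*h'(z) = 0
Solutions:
 h(z) = C1*exp(sqrt(3)*exp(-z))


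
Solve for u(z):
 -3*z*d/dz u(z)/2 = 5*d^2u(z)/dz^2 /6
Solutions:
 u(z) = C1 + C2*erf(3*sqrt(10)*z/10)


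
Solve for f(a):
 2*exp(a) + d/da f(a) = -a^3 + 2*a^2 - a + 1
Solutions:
 f(a) = C1 - a^4/4 + 2*a^3/3 - a^2/2 + a - 2*exp(a)


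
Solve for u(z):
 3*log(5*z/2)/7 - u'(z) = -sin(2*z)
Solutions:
 u(z) = C1 + 3*z*log(z)/7 - 3*z/7 - 3*z*log(2)/7 + 3*z*log(5)/7 - cos(2*z)/2


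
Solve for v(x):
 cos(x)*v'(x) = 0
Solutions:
 v(x) = C1


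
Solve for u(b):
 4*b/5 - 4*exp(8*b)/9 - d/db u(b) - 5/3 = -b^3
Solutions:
 u(b) = C1 + b^4/4 + 2*b^2/5 - 5*b/3 - exp(8*b)/18


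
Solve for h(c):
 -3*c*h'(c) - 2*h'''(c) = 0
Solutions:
 h(c) = C1 + Integral(C2*airyai(-2^(2/3)*3^(1/3)*c/2) + C3*airybi(-2^(2/3)*3^(1/3)*c/2), c)


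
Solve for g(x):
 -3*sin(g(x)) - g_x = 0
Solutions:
 g(x) = -acos((-C1 - exp(6*x))/(C1 - exp(6*x))) + 2*pi
 g(x) = acos((-C1 - exp(6*x))/(C1 - exp(6*x)))


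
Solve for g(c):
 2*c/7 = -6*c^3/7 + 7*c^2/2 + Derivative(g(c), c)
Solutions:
 g(c) = C1 + 3*c^4/14 - 7*c^3/6 + c^2/7


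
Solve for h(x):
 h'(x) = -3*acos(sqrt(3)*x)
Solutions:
 h(x) = C1 - 3*x*acos(sqrt(3)*x) + sqrt(3)*sqrt(1 - 3*x^2)


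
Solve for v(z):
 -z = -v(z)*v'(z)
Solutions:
 v(z) = -sqrt(C1 + z^2)
 v(z) = sqrt(C1 + z^2)


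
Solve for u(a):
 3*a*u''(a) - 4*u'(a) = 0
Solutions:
 u(a) = C1 + C2*a^(7/3)


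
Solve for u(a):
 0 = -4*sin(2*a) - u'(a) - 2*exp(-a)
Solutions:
 u(a) = C1 + 2*cos(2*a) + 2*exp(-a)


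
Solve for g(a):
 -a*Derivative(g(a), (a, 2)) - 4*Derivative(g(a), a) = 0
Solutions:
 g(a) = C1 + C2/a^3


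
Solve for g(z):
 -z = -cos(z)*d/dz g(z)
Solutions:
 g(z) = C1 + Integral(z/cos(z), z)


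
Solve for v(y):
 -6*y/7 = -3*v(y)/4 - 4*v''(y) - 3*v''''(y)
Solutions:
 v(y) = C1*sin(sqrt(6)*y*sqrt(4 - sqrt(7))/6) + C2*sin(sqrt(6)*y*sqrt(sqrt(7) + 4)/6) + C3*cos(sqrt(6)*y*sqrt(4 - sqrt(7))/6) + C4*cos(sqrt(6)*y*sqrt(sqrt(7) + 4)/6) + 8*y/7


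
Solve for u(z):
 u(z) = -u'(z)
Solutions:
 u(z) = C1*exp(-z)


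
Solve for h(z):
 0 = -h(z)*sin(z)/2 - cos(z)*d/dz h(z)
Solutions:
 h(z) = C1*sqrt(cos(z))


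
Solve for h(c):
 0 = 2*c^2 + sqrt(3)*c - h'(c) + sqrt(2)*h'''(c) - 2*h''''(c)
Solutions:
 h(c) = C1 + C2*exp(c*(2^(2/3)/(-sqrt(2) + sqrt(-2 + (27 - sqrt(2))^2) + 27)^(1/3) + 2*sqrt(2) + 2^(1/3)*(-sqrt(2) + sqrt(-2 + (27 - sqrt(2))^2) + 27)^(1/3))/12)*sin(2^(1/3)*sqrt(3)*c*(-(-sqrt(2) + sqrt(-2 + (27 - sqrt(2))^2) + 27)^(1/3) + 2^(1/3)/(-sqrt(2) + sqrt(-2 + (27 - sqrt(2))^2) + 27)^(1/3))/12) + C3*exp(c*(2^(2/3)/(-sqrt(2) + sqrt(-2 + (27 - sqrt(2))^2) + 27)^(1/3) + 2*sqrt(2) + 2^(1/3)*(-sqrt(2) + sqrt(-2 + (27 - sqrt(2))^2) + 27)^(1/3))/12)*cos(2^(1/3)*sqrt(3)*c*(-(-sqrt(2) + sqrt(-2 + (27 - sqrt(2))^2) + 27)^(1/3) + 2^(1/3)/(-sqrt(2) + sqrt(-2 + (27 - sqrt(2))^2) + 27)^(1/3))/12) + C4*exp(c*(-2^(1/3)*(-sqrt(2) + sqrt(-2 + (27 - sqrt(2))^2) + 27)^(1/3) - 2^(2/3)/(-sqrt(2) + sqrt(-2 + (27 - sqrt(2))^2) + 27)^(1/3) + sqrt(2))/6) + 2*c^3/3 + sqrt(3)*c^2/2 + 4*sqrt(2)*c


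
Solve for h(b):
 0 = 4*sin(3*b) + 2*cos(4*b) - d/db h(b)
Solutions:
 h(b) = C1 + sin(4*b)/2 - 4*cos(3*b)/3


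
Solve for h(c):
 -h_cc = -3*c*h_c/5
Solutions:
 h(c) = C1 + C2*erfi(sqrt(30)*c/10)


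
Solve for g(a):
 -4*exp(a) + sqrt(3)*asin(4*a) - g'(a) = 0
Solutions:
 g(a) = C1 + sqrt(3)*(a*asin(4*a) + sqrt(1 - 16*a^2)/4) - 4*exp(a)


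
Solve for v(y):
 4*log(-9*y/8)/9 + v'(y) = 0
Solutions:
 v(y) = C1 - 4*y*log(-y)/9 + 4*y*(-2*log(3) + 1 + 3*log(2))/9


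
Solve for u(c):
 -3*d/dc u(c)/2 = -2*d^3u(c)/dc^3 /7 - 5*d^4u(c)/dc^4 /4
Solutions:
 u(c) = C1 + C2*exp(-c*(64/(315*sqrt(4854857) + 694063)^(1/3) + 16 + (315*sqrt(4854857) + 694063)^(1/3))/210)*sin(sqrt(3)*c*(-(315*sqrt(4854857) + 694063)^(1/3) + 64/(315*sqrt(4854857) + 694063)^(1/3))/210) + C3*exp(-c*(64/(315*sqrt(4854857) + 694063)^(1/3) + 16 + (315*sqrt(4854857) + 694063)^(1/3))/210)*cos(sqrt(3)*c*(-(315*sqrt(4854857) + 694063)^(1/3) + 64/(315*sqrt(4854857) + 694063)^(1/3))/210) + C4*exp(c*(-8 + 64/(315*sqrt(4854857) + 694063)^(1/3) + (315*sqrt(4854857) + 694063)^(1/3))/105)


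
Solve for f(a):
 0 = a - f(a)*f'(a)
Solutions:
 f(a) = -sqrt(C1 + a^2)
 f(a) = sqrt(C1 + a^2)


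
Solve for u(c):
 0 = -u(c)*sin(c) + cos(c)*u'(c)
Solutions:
 u(c) = C1/cos(c)


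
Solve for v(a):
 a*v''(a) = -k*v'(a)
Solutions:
 v(a) = C1 + a^(1 - re(k))*(C2*sin(log(a)*Abs(im(k))) + C3*cos(log(a)*im(k)))


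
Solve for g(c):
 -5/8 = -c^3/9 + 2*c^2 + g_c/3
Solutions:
 g(c) = C1 + c^4/12 - 2*c^3 - 15*c/8


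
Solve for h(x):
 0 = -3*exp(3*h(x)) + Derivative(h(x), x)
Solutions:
 h(x) = log(-1/(C1 + 9*x))/3
 h(x) = log((-1/(C1 + 3*x))^(1/3)*(-3^(2/3) - 3*3^(1/6)*I)/6)
 h(x) = log((-1/(C1 + 3*x))^(1/3)*(-3^(2/3) + 3*3^(1/6)*I)/6)


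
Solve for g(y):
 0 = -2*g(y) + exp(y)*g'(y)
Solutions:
 g(y) = C1*exp(-2*exp(-y))


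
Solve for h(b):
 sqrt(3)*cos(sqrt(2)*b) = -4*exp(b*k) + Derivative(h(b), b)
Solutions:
 h(b) = C1 + sqrt(6)*sin(sqrt(2)*b)/2 + 4*exp(b*k)/k


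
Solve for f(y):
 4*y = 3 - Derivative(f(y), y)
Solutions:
 f(y) = C1 - 2*y^2 + 3*y


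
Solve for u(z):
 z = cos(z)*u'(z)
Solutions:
 u(z) = C1 + Integral(z/cos(z), z)


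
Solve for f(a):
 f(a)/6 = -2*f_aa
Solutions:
 f(a) = C1*sin(sqrt(3)*a/6) + C2*cos(sqrt(3)*a/6)


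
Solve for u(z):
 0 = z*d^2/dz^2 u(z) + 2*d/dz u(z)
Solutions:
 u(z) = C1 + C2/z


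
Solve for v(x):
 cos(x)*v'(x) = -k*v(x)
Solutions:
 v(x) = C1*exp(k*(log(sin(x) - 1) - log(sin(x) + 1))/2)


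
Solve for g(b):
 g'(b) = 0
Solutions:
 g(b) = C1


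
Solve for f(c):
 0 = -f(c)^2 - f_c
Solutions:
 f(c) = 1/(C1 + c)


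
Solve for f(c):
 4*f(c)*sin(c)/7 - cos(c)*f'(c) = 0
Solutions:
 f(c) = C1/cos(c)^(4/7)


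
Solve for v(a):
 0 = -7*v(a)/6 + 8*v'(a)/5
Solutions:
 v(a) = C1*exp(35*a/48)


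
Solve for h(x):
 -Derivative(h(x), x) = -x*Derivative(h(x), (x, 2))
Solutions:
 h(x) = C1 + C2*x^2


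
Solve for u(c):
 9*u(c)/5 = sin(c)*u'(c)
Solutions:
 u(c) = C1*(cos(c) - 1)^(9/10)/(cos(c) + 1)^(9/10)


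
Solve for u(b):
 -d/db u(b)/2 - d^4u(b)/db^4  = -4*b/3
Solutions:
 u(b) = C1 + C4*exp(-2^(2/3)*b/2) + 4*b^2/3 + (C2*sin(2^(2/3)*sqrt(3)*b/4) + C3*cos(2^(2/3)*sqrt(3)*b/4))*exp(2^(2/3)*b/4)


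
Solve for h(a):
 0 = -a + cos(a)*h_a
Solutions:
 h(a) = C1 + Integral(a/cos(a), a)


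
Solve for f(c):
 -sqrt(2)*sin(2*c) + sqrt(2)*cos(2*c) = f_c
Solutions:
 f(c) = C1 + sin(2*c + pi/4)


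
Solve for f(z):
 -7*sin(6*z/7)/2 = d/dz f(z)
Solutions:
 f(z) = C1 + 49*cos(6*z/7)/12


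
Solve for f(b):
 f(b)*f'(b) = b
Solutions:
 f(b) = -sqrt(C1 + b^2)
 f(b) = sqrt(C1 + b^2)


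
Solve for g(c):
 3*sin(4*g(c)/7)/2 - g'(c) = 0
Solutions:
 -3*c/2 + 7*log(cos(4*g(c)/7) - 1)/8 - 7*log(cos(4*g(c)/7) + 1)/8 = C1


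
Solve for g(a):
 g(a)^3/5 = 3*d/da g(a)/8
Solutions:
 g(a) = -sqrt(30)*sqrt(-1/(C1 + 8*a))/2
 g(a) = sqrt(30)*sqrt(-1/(C1 + 8*a))/2


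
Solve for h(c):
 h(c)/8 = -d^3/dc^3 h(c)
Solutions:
 h(c) = C3*exp(-c/2) + (C1*sin(sqrt(3)*c/4) + C2*cos(sqrt(3)*c/4))*exp(c/4)


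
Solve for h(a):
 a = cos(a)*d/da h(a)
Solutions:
 h(a) = C1 + Integral(a/cos(a), a)


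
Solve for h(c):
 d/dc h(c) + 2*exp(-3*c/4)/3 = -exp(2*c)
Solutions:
 h(c) = C1 - exp(2*c)/2 + 8*exp(-3*c/4)/9


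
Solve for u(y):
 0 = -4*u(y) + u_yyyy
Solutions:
 u(y) = C1*exp(-sqrt(2)*y) + C2*exp(sqrt(2)*y) + C3*sin(sqrt(2)*y) + C4*cos(sqrt(2)*y)


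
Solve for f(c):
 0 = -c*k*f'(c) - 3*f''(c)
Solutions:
 f(c) = Piecewise((-sqrt(6)*sqrt(pi)*C1*erf(sqrt(6)*c*sqrt(k)/6)/(2*sqrt(k)) - C2, (k > 0) | (k < 0)), (-C1*c - C2, True))


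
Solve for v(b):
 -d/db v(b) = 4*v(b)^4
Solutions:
 v(b) = (-3^(2/3) - 3*3^(1/6)*I)*(1/(C1 + 4*b))^(1/3)/6
 v(b) = (-3^(2/3) + 3*3^(1/6)*I)*(1/(C1 + 4*b))^(1/3)/6
 v(b) = (1/(C1 + 12*b))^(1/3)


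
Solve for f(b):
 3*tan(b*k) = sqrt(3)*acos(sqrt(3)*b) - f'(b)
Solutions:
 f(b) = C1 + sqrt(3)*(b*acos(sqrt(3)*b) - sqrt(3)*sqrt(1 - 3*b^2)/3) - 3*Piecewise((-log(cos(b*k))/k, Ne(k, 0)), (0, True))


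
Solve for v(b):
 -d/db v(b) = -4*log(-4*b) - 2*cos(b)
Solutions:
 v(b) = C1 + 4*b*log(-b) - 4*b + 8*b*log(2) + 2*sin(b)


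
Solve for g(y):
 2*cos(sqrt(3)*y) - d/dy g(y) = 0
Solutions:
 g(y) = C1 + 2*sqrt(3)*sin(sqrt(3)*y)/3


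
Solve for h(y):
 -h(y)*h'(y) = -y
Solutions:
 h(y) = -sqrt(C1 + y^2)
 h(y) = sqrt(C1 + y^2)


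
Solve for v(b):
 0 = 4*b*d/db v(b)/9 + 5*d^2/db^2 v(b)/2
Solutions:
 v(b) = C1 + C2*erf(2*sqrt(5)*b/15)


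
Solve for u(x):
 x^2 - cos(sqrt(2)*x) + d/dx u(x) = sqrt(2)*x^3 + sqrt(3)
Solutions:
 u(x) = C1 + sqrt(2)*x^4/4 - x^3/3 + sqrt(3)*x + sqrt(2)*sin(sqrt(2)*x)/2


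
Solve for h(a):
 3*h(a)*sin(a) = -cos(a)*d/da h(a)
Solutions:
 h(a) = C1*cos(a)^3


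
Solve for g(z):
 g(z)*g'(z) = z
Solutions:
 g(z) = -sqrt(C1 + z^2)
 g(z) = sqrt(C1 + z^2)


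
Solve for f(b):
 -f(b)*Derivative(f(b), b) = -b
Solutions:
 f(b) = -sqrt(C1 + b^2)
 f(b) = sqrt(C1 + b^2)


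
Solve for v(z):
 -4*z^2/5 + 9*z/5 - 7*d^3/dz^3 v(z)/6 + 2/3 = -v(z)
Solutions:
 v(z) = C3*exp(6^(1/3)*7^(2/3)*z/7) + 4*z^2/5 - 9*z/5 + (C1*sin(2^(1/3)*3^(5/6)*7^(2/3)*z/14) + C2*cos(2^(1/3)*3^(5/6)*7^(2/3)*z/14))*exp(-6^(1/3)*7^(2/3)*z/14) - 2/3


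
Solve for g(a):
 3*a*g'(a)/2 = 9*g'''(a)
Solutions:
 g(a) = C1 + Integral(C2*airyai(6^(2/3)*a/6) + C3*airybi(6^(2/3)*a/6), a)


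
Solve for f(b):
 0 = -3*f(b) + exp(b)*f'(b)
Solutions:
 f(b) = C1*exp(-3*exp(-b))


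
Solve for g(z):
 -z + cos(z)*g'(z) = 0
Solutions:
 g(z) = C1 + Integral(z/cos(z), z)


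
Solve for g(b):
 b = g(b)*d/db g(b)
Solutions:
 g(b) = -sqrt(C1 + b^2)
 g(b) = sqrt(C1 + b^2)


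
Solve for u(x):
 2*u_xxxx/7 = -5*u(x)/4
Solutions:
 u(x) = (C1*sin(2^(3/4)*35^(1/4)*x/4) + C2*cos(2^(3/4)*35^(1/4)*x/4))*exp(-2^(3/4)*35^(1/4)*x/4) + (C3*sin(2^(3/4)*35^(1/4)*x/4) + C4*cos(2^(3/4)*35^(1/4)*x/4))*exp(2^(3/4)*35^(1/4)*x/4)


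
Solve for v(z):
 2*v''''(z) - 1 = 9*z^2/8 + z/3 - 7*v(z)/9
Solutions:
 v(z) = 81*z^2/56 + 3*z/7 + (C1*sin(14^(1/4)*sqrt(3)*z/6) + C2*cos(14^(1/4)*sqrt(3)*z/6))*exp(-14^(1/4)*sqrt(3)*z/6) + (C3*sin(14^(1/4)*sqrt(3)*z/6) + C4*cos(14^(1/4)*sqrt(3)*z/6))*exp(14^(1/4)*sqrt(3)*z/6) + 9/7


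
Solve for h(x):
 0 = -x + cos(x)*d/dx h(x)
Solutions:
 h(x) = C1 + Integral(x/cos(x), x)


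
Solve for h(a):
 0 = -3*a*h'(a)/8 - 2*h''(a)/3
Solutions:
 h(a) = C1 + C2*erf(3*sqrt(2)*a/8)


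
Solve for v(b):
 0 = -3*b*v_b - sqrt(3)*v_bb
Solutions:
 v(b) = C1 + C2*erf(sqrt(2)*3^(1/4)*b/2)


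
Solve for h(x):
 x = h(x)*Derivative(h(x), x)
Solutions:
 h(x) = -sqrt(C1 + x^2)
 h(x) = sqrt(C1 + x^2)


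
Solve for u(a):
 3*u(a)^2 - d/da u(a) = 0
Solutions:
 u(a) = -1/(C1 + 3*a)


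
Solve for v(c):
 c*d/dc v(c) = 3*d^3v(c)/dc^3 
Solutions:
 v(c) = C1 + Integral(C2*airyai(3^(2/3)*c/3) + C3*airybi(3^(2/3)*c/3), c)


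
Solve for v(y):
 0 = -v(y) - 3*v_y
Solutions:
 v(y) = C1*exp(-y/3)


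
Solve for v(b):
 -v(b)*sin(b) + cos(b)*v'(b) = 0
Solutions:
 v(b) = C1/cos(b)


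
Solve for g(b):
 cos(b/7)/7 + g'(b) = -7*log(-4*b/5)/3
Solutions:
 g(b) = C1 - 7*b*log(-b)/3 - 5*b*log(2) + b*log(10)/3 + 7*b/3 + 2*b*log(5) - sin(b/7)


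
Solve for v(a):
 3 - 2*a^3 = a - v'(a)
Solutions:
 v(a) = C1 + a^4/2 + a^2/2 - 3*a


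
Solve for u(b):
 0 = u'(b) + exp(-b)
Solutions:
 u(b) = C1 + exp(-b)


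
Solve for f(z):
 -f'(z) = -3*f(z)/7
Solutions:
 f(z) = C1*exp(3*z/7)


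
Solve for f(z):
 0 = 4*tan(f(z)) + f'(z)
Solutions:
 f(z) = pi - asin(C1*exp(-4*z))
 f(z) = asin(C1*exp(-4*z))


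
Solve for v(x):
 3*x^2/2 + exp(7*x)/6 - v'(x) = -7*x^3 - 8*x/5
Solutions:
 v(x) = C1 + 7*x^4/4 + x^3/2 + 4*x^2/5 + exp(7*x)/42


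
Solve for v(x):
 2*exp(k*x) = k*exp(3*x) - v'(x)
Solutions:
 v(x) = C1 + k*exp(3*x)/3 - 2*exp(k*x)/k


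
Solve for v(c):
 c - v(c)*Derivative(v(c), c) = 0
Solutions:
 v(c) = -sqrt(C1 + c^2)
 v(c) = sqrt(C1 + c^2)


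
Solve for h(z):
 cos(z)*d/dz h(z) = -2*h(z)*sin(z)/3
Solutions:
 h(z) = C1*cos(z)^(2/3)


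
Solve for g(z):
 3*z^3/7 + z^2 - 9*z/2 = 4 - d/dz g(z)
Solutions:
 g(z) = C1 - 3*z^4/28 - z^3/3 + 9*z^2/4 + 4*z


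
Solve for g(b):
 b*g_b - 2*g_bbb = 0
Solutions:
 g(b) = C1 + Integral(C2*airyai(2^(2/3)*b/2) + C3*airybi(2^(2/3)*b/2), b)


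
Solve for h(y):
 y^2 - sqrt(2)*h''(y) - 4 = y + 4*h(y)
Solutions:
 h(y) = C1*sin(2^(3/4)*y) + C2*cos(2^(3/4)*y) + y^2/4 - y/4 - 1 - sqrt(2)/8


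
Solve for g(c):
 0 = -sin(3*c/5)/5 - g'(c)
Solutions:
 g(c) = C1 + cos(3*c/5)/3


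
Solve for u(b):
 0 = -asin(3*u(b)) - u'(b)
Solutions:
 Integral(1/asin(3*_y), (_y, u(b))) = C1 - b


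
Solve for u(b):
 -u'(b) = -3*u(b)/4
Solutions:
 u(b) = C1*exp(3*b/4)


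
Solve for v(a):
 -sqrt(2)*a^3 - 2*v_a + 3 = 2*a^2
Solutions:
 v(a) = C1 - sqrt(2)*a^4/8 - a^3/3 + 3*a/2


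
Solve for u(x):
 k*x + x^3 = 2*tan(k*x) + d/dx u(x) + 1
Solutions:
 u(x) = C1 + k*x^2/2 + x^4/4 - x - 2*Piecewise((-log(cos(k*x))/k, Ne(k, 0)), (0, True))


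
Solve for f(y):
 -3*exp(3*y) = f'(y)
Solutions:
 f(y) = C1 - exp(3*y)


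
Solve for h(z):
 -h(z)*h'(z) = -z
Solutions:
 h(z) = -sqrt(C1 + z^2)
 h(z) = sqrt(C1 + z^2)


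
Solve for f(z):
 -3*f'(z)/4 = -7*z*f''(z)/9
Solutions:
 f(z) = C1 + C2*z^(55/28)


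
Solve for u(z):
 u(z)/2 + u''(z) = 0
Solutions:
 u(z) = C1*sin(sqrt(2)*z/2) + C2*cos(sqrt(2)*z/2)


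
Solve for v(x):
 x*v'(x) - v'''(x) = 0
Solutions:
 v(x) = C1 + Integral(C2*airyai(x) + C3*airybi(x), x)


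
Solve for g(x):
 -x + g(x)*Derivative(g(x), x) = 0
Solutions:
 g(x) = -sqrt(C1 + x^2)
 g(x) = sqrt(C1 + x^2)


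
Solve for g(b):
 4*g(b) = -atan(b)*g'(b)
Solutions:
 g(b) = C1*exp(-4*Integral(1/atan(b), b))


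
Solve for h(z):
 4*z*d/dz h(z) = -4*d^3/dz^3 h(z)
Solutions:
 h(z) = C1 + Integral(C2*airyai(-z) + C3*airybi(-z), z)


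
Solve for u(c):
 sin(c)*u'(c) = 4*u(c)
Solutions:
 u(c) = C1*(cos(c)^2 - 2*cos(c) + 1)/(cos(c)^2 + 2*cos(c) + 1)


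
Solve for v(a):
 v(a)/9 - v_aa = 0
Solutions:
 v(a) = C1*exp(-a/3) + C2*exp(a/3)


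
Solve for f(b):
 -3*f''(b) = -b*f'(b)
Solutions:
 f(b) = C1 + C2*erfi(sqrt(6)*b/6)


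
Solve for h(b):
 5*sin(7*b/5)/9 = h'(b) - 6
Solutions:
 h(b) = C1 + 6*b - 25*cos(7*b/5)/63


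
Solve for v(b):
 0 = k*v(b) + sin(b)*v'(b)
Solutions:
 v(b) = C1*exp(k*(-log(cos(b) - 1) + log(cos(b) + 1))/2)


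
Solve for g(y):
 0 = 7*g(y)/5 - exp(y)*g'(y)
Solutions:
 g(y) = C1*exp(-7*exp(-y)/5)


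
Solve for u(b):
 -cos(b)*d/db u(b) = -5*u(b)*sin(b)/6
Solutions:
 u(b) = C1/cos(b)^(5/6)


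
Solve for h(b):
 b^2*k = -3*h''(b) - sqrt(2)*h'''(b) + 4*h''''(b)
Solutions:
 h(b) = C1 + C2*b + C3*exp(-sqrt(2)*b/2) + C4*exp(3*sqrt(2)*b/4) - b^4*k/36 + sqrt(2)*b^3*k/27 - 14*b^2*k/27


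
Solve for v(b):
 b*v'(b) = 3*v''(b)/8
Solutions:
 v(b) = C1 + C2*erfi(2*sqrt(3)*b/3)


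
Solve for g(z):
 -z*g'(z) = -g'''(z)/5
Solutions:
 g(z) = C1 + Integral(C2*airyai(5^(1/3)*z) + C3*airybi(5^(1/3)*z), z)


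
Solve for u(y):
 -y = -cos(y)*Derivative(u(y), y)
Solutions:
 u(y) = C1 + Integral(y/cos(y), y)


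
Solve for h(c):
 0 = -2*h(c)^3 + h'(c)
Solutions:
 h(c) = -sqrt(2)*sqrt(-1/(C1 + 2*c))/2
 h(c) = sqrt(2)*sqrt(-1/(C1 + 2*c))/2


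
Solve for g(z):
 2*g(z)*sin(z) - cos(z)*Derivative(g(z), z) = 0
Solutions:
 g(z) = C1/cos(z)^2


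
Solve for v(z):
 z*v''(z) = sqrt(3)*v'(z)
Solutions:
 v(z) = C1 + C2*z^(1 + sqrt(3))


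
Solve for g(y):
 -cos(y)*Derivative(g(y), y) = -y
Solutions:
 g(y) = C1 + Integral(y/cos(y), y)


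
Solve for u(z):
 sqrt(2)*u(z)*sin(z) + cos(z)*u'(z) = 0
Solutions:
 u(z) = C1*cos(z)^(sqrt(2))


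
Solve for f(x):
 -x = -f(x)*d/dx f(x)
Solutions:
 f(x) = -sqrt(C1 + x^2)
 f(x) = sqrt(C1 + x^2)


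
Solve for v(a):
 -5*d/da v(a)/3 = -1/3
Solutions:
 v(a) = C1 + a/5


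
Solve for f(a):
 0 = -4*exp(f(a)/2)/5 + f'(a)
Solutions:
 f(a) = 2*log(-1/(C1 + 4*a)) + 2*log(10)


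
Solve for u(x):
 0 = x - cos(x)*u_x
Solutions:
 u(x) = C1 + Integral(x/cos(x), x)


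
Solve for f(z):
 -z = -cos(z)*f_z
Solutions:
 f(z) = C1 + Integral(z/cos(z), z)


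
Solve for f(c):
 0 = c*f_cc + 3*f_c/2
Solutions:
 f(c) = C1 + C2/sqrt(c)


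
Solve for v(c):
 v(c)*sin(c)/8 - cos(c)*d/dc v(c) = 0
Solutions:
 v(c) = C1/cos(c)^(1/8)


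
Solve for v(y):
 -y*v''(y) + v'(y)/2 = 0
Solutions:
 v(y) = C1 + C2*y^(3/2)


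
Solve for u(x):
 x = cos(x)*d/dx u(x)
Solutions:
 u(x) = C1 + Integral(x/cos(x), x)


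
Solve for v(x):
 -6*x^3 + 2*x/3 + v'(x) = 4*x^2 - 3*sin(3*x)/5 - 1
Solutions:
 v(x) = C1 + 3*x^4/2 + 4*x^3/3 - x^2/3 - x + cos(3*x)/5


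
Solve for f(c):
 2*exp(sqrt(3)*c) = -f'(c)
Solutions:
 f(c) = C1 - 2*sqrt(3)*exp(sqrt(3)*c)/3


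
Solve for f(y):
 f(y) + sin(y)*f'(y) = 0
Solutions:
 f(y) = C1*sqrt(cos(y) + 1)/sqrt(cos(y) - 1)


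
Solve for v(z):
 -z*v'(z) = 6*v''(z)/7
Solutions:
 v(z) = C1 + C2*erf(sqrt(21)*z/6)


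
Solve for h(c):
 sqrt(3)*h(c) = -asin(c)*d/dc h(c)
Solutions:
 h(c) = C1*exp(-sqrt(3)*Integral(1/asin(c), c))


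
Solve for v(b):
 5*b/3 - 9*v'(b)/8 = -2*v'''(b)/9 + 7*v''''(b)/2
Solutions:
 v(b) = C1 + C2*exp(b*(64/(1701*sqrt(26037537) + 8679691)^(1/3) + 16 + (1701*sqrt(26037537) + 8679691)^(1/3))/756)*sin(sqrt(3)*b*(-(1701*sqrt(26037537) + 8679691)^(1/3) + 64/(1701*sqrt(26037537) + 8679691)^(1/3))/756) + C3*exp(b*(64/(1701*sqrt(26037537) + 8679691)^(1/3) + 16 + (1701*sqrt(26037537) + 8679691)^(1/3))/756)*cos(sqrt(3)*b*(-(1701*sqrt(26037537) + 8679691)^(1/3) + 64/(1701*sqrt(26037537) + 8679691)^(1/3))/756) + C4*exp(b*(-(1701*sqrt(26037537) + 8679691)^(1/3) - 64/(1701*sqrt(26037537) + 8679691)^(1/3) + 8)/378) + 20*b^2/27


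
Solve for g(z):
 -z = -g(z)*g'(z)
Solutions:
 g(z) = -sqrt(C1 + z^2)
 g(z) = sqrt(C1 + z^2)


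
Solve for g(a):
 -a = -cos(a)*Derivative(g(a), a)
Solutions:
 g(a) = C1 + Integral(a/cos(a), a)


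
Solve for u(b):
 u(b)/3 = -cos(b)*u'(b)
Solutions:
 u(b) = C1*(sin(b) - 1)^(1/6)/(sin(b) + 1)^(1/6)


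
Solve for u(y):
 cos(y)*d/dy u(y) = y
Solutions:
 u(y) = C1 + Integral(y/cos(y), y)


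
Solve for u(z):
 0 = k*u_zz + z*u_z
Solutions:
 u(z) = C1 + C2*sqrt(k)*erf(sqrt(2)*z*sqrt(1/k)/2)


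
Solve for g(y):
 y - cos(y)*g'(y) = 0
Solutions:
 g(y) = C1 + Integral(y/cos(y), y)


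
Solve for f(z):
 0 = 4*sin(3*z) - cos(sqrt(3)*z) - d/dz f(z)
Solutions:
 f(z) = C1 - sqrt(3)*sin(sqrt(3)*z)/3 - 4*cos(3*z)/3


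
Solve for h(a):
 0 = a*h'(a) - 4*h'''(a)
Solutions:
 h(a) = C1 + Integral(C2*airyai(2^(1/3)*a/2) + C3*airybi(2^(1/3)*a/2), a)


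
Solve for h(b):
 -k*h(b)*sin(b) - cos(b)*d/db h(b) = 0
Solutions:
 h(b) = C1*exp(k*log(cos(b)))


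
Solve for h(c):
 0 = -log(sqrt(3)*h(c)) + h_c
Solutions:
 -2*Integral(1/(2*log(_y) + log(3)), (_y, h(c))) = C1 - c


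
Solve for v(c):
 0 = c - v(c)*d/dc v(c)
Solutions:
 v(c) = -sqrt(C1 + c^2)
 v(c) = sqrt(C1 + c^2)


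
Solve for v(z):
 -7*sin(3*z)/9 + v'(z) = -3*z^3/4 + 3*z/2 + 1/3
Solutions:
 v(z) = C1 - 3*z^4/16 + 3*z^2/4 + z/3 - 7*cos(3*z)/27


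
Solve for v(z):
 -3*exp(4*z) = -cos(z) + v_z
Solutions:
 v(z) = C1 - 3*exp(4*z)/4 + sin(z)


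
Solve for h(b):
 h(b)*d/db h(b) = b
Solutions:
 h(b) = -sqrt(C1 + b^2)
 h(b) = sqrt(C1 + b^2)


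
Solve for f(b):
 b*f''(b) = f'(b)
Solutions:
 f(b) = C1 + C2*b^2


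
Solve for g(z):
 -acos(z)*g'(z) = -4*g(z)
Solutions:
 g(z) = C1*exp(4*Integral(1/acos(z), z))


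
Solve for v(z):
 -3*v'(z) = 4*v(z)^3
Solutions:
 v(z) = -sqrt(6)*sqrt(-1/(C1 - 4*z))/2
 v(z) = sqrt(6)*sqrt(-1/(C1 - 4*z))/2


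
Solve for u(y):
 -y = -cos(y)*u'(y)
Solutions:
 u(y) = C1 + Integral(y/cos(y), y)


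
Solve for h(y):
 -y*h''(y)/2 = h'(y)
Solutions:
 h(y) = C1 + C2/y


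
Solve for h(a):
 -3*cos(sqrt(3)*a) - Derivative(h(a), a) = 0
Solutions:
 h(a) = C1 - sqrt(3)*sin(sqrt(3)*a)


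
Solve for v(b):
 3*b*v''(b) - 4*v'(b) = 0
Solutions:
 v(b) = C1 + C2*b^(7/3)


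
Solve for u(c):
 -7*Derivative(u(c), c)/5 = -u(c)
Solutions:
 u(c) = C1*exp(5*c/7)


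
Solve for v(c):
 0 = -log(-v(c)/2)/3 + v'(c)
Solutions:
 -3*Integral(1/(log(-_y) - log(2)), (_y, v(c))) = C1 - c


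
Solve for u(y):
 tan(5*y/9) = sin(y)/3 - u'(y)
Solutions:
 u(y) = C1 + 9*log(cos(5*y/9))/5 - cos(y)/3


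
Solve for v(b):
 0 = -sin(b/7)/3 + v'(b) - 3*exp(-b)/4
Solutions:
 v(b) = C1 - 7*cos(b/7)/3 - 3*exp(-b)/4


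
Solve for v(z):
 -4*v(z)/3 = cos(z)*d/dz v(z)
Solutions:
 v(z) = C1*(sin(z) - 1)^(2/3)/(sin(z) + 1)^(2/3)


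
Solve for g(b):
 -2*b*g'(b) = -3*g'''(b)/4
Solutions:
 g(b) = C1 + Integral(C2*airyai(2*3^(2/3)*b/3) + C3*airybi(2*3^(2/3)*b/3), b)


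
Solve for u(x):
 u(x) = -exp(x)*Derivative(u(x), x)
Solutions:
 u(x) = C1*exp(exp(-x))


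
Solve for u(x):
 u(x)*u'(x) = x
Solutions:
 u(x) = -sqrt(C1 + x^2)
 u(x) = sqrt(C1 + x^2)


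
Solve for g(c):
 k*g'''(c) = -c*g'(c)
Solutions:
 g(c) = C1 + Integral(C2*airyai(c*(-1/k)^(1/3)) + C3*airybi(c*(-1/k)^(1/3)), c)


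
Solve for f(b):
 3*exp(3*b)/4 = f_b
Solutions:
 f(b) = C1 + exp(3*b)/4


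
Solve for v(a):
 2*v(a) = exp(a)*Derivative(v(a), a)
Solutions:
 v(a) = C1*exp(-2*exp(-a))


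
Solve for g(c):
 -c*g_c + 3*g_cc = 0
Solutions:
 g(c) = C1 + C2*erfi(sqrt(6)*c/6)


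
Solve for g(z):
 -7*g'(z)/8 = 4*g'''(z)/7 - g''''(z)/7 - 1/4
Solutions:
 g(z) = C1 + C2*exp(z*(-2^(2/3)*(21*sqrt(10113) + 2347)^(1/3) - 128*2^(1/3)/(21*sqrt(10113) + 2347)^(1/3) + 32)/24)*sin(2^(1/3)*sqrt(3)*z*(-2^(1/3)*(21*sqrt(10113) + 2347)^(1/3) + 128/(21*sqrt(10113) + 2347)^(1/3))/24) + C3*exp(z*(-2^(2/3)*(21*sqrt(10113) + 2347)^(1/3) - 128*2^(1/3)/(21*sqrt(10113) + 2347)^(1/3) + 32)/24)*cos(2^(1/3)*sqrt(3)*z*(-2^(1/3)*(21*sqrt(10113) + 2347)^(1/3) + 128/(21*sqrt(10113) + 2347)^(1/3))/24) + C4*exp(z*(128*2^(1/3)/(21*sqrt(10113) + 2347)^(1/3) + 16 + 2^(2/3)*(21*sqrt(10113) + 2347)^(1/3))/12) + 2*z/7


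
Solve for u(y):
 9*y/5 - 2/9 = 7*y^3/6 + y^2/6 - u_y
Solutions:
 u(y) = C1 + 7*y^4/24 + y^3/18 - 9*y^2/10 + 2*y/9


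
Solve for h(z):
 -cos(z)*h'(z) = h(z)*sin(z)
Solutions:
 h(z) = C1*cos(z)


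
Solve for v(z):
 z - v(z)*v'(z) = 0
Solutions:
 v(z) = -sqrt(C1 + z^2)
 v(z) = sqrt(C1 + z^2)


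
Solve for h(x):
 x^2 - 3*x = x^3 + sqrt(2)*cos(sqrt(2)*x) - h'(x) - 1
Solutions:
 h(x) = C1 + x^4/4 - x^3/3 + 3*x^2/2 - x + sin(sqrt(2)*x)


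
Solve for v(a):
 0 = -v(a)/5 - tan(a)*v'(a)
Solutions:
 v(a) = C1/sin(a)^(1/5)


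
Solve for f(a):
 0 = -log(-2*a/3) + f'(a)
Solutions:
 f(a) = C1 + a*log(-a) + a*(-log(3) - 1 + log(2))


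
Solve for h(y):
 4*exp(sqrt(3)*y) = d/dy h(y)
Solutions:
 h(y) = C1 + 4*sqrt(3)*exp(sqrt(3)*y)/3


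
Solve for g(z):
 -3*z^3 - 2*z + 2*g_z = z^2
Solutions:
 g(z) = C1 + 3*z^4/8 + z^3/6 + z^2/2


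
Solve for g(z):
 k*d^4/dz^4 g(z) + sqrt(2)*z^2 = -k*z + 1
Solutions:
 g(z) = C1 + C2*z + C3*z^2 + C4*z^3 - z^5/120 - sqrt(2)*z^6/(360*k) + z^4/(24*k)


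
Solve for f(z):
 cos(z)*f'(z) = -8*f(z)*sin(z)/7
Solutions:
 f(z) = C1*cos(z)^(8/7)


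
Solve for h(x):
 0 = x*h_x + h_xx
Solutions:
 h(x) = C1 + C2*erf(sqrt(2)*x/2)


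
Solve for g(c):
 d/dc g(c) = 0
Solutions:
 g(c) = C1


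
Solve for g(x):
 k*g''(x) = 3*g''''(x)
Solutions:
 g(x) = C1 + C2*x + C3*exp(-sqrt(3)*sqrt(k)*x/3) + C4*exp(sqrt(3)*sqrt(k)*x/3)


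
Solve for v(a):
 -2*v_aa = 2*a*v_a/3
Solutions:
 v(a) = C1 + C2*erf(sqrt(6)*a/6)


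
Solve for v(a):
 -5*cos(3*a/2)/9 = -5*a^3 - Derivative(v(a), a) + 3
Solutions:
 v(a) = C1 - 5*a^4/4 + 3*a + 10*sin(3*a/2)/27


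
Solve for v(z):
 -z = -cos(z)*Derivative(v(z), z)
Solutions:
 v(z) = C1 + Integral(z/cos(z), z)


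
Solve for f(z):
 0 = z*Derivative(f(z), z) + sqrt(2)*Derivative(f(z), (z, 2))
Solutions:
 f(z) = C1 + C2*erf(2^(1/4)*z/2)


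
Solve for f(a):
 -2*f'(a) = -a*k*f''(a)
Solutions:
 f(a) = C1 + a^(((re(k) + 2)*re(k) + im(k)^2)/(re(k)^2 + im(k)^2))*(C2*sin(2*log(a)*Abs(im(k))/(re(k)^2 + im(k)^2)) + C3*cos(2*log(a)*im(k)/(re(k)^2 + im(k)^2)))


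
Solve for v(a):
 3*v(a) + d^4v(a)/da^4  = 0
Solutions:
 v(a) = (C1*sin(sqrt(2)*3^(1/4)*a/2) + C2*cos(sqrt(2)*3^(1/4)*a/2))*exp(-sqrt(2)*3^(1/4)*a/2) + (C3*sin(sqrt(2)*3^(1/4)*a/2) + C4*cos(sqrt(2)*3^(1/4)*a/2))*exp(sqrt(2)*3^(1/4)*a/2)


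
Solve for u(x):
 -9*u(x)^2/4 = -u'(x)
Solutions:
 u(x) = -4/(C1 + 9*x)


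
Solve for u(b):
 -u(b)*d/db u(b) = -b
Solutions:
 u(b) = -sqrt(C1 + b^2)
 u(b) = sqrt(C1 + b^2)


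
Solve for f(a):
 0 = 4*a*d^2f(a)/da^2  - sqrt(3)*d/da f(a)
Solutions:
 f(a) = C1 + C2*a^(sqrt(3)/4 + 1)


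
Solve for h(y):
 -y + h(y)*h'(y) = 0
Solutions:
 h(y) = -sqrt(C1 + y^2)
 h(y) = sqrt(C1 + y^2)


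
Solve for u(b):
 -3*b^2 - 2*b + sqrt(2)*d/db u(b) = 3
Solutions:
 u(b) = C1 + sqrt(2)*b^3/2 + sqrt(2)*b^2/2 + 3*sqrt(2)*b/2


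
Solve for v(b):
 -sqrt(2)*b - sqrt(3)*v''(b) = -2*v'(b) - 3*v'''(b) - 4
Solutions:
 v(b) = C1 + sqrt(2)*b^2/4 - 2*b + sqrt(6)*b/4 + (C2*sin(sqrt(21)*b/6) + C3*cos(sqrt(21)*b/6))*exp(sqrt(3)*b/6)


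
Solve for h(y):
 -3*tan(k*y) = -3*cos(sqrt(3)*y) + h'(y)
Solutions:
 h(y) = C1 - 3*Piecewise((-log(cos(k*y))/k, Ne(k, 0)), (0, True)) + sqrt(3)*sin(sqrt(3)*y)


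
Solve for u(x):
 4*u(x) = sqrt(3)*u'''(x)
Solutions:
 u(x) = C3*exp(2^(2/3)*3^(5/6)*x/3) + (C1*sin(2^(2/3)*3^(1/3)*x/2) + C2*cos(2^(2/3)*3^(1/3)*x/2))*exp(-2^(2/3)*3^(5/6)*x/6)


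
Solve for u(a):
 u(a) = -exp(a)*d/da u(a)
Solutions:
 u(a) = C1*exp(exp(-a))


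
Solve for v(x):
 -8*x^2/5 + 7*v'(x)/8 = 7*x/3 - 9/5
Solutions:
 v(x) = C1 + 64*x^3/105 + 4*x^2/3 - 72*x/35


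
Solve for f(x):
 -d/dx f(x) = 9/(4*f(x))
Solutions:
 f(x) = -sqrt(C1 - 18*x)/2
 f(x) = sqrt(C1 - 18*x)/2


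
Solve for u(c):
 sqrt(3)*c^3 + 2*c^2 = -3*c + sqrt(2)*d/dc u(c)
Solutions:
 u(c) = C1 + sqrt(6)*c^4/8 + sqrt(2)*c^3/3 + 3*sqrt(2)*c^2/4


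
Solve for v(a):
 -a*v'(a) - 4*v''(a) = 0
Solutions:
 v(a) = C1 + C2*erf(sqrt(2)*a/4)


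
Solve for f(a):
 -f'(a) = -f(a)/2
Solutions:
 f(a) = C1*exp(a/2)


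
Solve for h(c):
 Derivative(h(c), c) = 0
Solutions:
 h(c) = C1


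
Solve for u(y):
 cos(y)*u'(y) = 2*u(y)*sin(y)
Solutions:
 u(y) = C1/cos(y)^2


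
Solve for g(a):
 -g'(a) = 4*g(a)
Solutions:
 g(a) = C1*exp(-4*a)


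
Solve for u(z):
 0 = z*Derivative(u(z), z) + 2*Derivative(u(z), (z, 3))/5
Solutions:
 u(z) = C1 + Integral(C2*airyai(-2^(2/3)*5^(1/3)*z/2) + C3*airybi(-2^(2/3)*5^(1/3)*z/2), z)


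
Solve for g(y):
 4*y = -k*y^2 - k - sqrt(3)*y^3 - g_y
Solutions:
 g(y) = C1 - k*y^3/3 - k*y - sqrt(3)*y^4/4 - 2*y^2


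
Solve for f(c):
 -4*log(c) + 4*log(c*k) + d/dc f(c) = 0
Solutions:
 f(c) = C1 - 4*c*log(k)


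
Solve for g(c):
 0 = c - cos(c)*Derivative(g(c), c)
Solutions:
 g(c) = C1 + Integral(c/cos(c), c)


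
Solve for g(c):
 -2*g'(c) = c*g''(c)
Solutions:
 g(c) = C1 + C2/c


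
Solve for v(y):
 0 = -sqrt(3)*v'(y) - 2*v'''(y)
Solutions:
 v(y) = C1 + C2*sin(sqrt(2)*3^(1/4)*y/2) + C3*cos(sqrt(2)*3^(1/4)*y/2)


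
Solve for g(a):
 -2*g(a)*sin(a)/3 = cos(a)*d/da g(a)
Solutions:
 g(a) = C1*cos(a)^(2/3)


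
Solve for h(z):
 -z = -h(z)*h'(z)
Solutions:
 h(z) = -sqrt(C1 + z^2)
 h(z) = sqrt(C1 + z^2)
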